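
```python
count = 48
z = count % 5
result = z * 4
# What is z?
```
Trace:
  count=48
  count=48, z=3
  count=48, z=3, result=12

Final answer: 3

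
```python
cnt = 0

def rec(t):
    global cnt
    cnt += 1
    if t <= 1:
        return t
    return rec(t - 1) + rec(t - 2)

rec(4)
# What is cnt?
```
Call trace (a repeated sub-call is expanded the first time; later identical calls just restate its return value):
rec(t=4)
  rec(t=3)
    rec(t=2)
      rec(t=1)
      -> return 1
      rec(t=0)
      -> return 0
    -> return 1
    rec(t=1)
    -> return 1
  -> return 2
  rec(t=2) -> return 1  (same call as traced above)
-> return 3

cnt is incremented once per call, so count the calls in each subtree. Let C(t) = number of calls made by rec(t).
C(0) = C(1) = 1 (base case, no recursion); C(t) = 1 + C(t - 1) + C(t - 2) otherwise.
C(2) = 1 + C(1) + C(0) = 1 + 1 + 1 = 3
C(3) = 1 + C(2) + C(1) = 1 + 3 + 1 = 5
C(4) = 1 + C(3) + C(2) = 1 + 5 + 3 = 9
cnt = C(4) = 9

Final answer: 9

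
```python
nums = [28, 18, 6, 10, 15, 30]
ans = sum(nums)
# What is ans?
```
Trace:
  nums=[28, 18, 6, 10, 15, 30]
  nums=[28, 18, 6, 10, 15, 30], ans=107

Final answer: 107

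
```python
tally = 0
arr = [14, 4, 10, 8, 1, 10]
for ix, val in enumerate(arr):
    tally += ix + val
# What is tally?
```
Trace:
  tally=0
  tally=14, ix=0, val=14
  tally=19, ix=1, val=4
  tally=31, ix=2, val=10
  tally=42, ix=3, val=8
  tally=47, ix=4, val=1
  tally=62, ix=5, val=10

Final answer: 62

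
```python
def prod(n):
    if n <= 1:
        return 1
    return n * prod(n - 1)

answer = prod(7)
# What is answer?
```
Call trace:
prod(n=7)
  prod(n=6)
    prod(n=5)
      prod(n=4)
        prod(n=3)
          prod(n=2)
            prod(n=1)
            -> return 1
          -> return 2
        -> return 6
      -> return 24
    -> return 120
  -> return 720
-> return 5040

Final answer: 5040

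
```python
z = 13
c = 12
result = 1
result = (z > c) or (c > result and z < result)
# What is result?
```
Trace:
  z=13
  z=13, c=12
  z=13, c=12, result=1
  z=13, c=12, result=True

Final answer: True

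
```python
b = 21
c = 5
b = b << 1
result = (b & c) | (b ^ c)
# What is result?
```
Trace:
  b=21
  b=21, c=5
  b=42, c=5
  b=42, c=5, result=47

Final answer: 47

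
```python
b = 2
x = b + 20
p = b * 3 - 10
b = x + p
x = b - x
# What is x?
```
Trace:
  b=2
  b=2, x=22
  b=2, x=22, p=-4
  b=18, x=22, p=-4
  b=18, x=-4, p=-4

Final answer: -4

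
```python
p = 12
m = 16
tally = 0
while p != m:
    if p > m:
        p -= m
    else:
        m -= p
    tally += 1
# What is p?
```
Trace:
  p=12
  p=12, m=16
  p=12, m=16, tally=0
  p=12, m=4, tally=1
  p=8, m=4, tally=2
  p=4, m=4, tally=3

Final answer: 4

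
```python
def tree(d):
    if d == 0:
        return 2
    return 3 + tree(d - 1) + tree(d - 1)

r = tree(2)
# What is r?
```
Call trace (a repeated sub-call is expanded the first time; later identical calls just restate its return value):
tree(d=2)
  tree(d=1)
    tree(d=0)
    -> return 2
    tree(d=0)
    -> return 2
  -> return 7
  tree(d=1) -> return 7  (same call as traced above)
-> return 17

Final answer: 17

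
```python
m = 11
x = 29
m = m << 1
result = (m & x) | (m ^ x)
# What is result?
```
Trace:
  m=11
  m=11, x=29
  m=22, x=29
  m=22, x=29, result=31

Final answer: 31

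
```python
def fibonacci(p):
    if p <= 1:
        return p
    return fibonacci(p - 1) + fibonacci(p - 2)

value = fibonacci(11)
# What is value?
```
Call trace (a repeated sub-call is expanded the first time; later identical calls just restate its return value):
fibonacci(p=11)
  fibonacci(p=10)
    fibonacci(p=9)
      fibonacci(p=8)
        fibonacci(p=7)
          fibonacci(p=6)
            fibonacci(p=5)
              fibonacci(p=4)
                fibonacci(p=3)
                  fibonacci(p=2)
                    fibonacci(p=1)
                    -> return 1
                    fibonacci(p=0)
                    -> return 0
                  -> return 1
                  fibonacci(p=1)
                  -> return 1
                -> return 2
                fibonacci(p=2) -> return 1  (same call as traced above)
              -> return 3
              fibonacci(p=3) -> return 2  (same call as traced above)
            -> return 5
            fibonacci(p=4) -> return 3  (same call as traced above)
          -> return 8
          fibonacci(p=5) -> return 5  (same call as traced above)
        -> return 13
        fibonacci(p=6) -> return 8  (same call as traced above)
      -> return 21
      fibonacci(p=7) -> return 13  (same call as traced above)
    -> return 34
    fibonacci(p=8) -> return 21  (same call as traced above)
  -> return 55
  fibonacci(p=9) -> return 34  (same call as traced above)
-> return 89

Final answer: 89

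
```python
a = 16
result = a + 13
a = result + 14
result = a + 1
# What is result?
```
Trace:
  a=16
  a=16, result=29
  a=43, result=29
  a=43, result=44

Final answer: 44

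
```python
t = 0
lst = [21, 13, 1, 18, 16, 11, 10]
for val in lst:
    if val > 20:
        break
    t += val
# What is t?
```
Trace:
  t=0
  t=0, val=21

Final answer: 0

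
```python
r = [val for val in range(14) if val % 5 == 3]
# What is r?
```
Trace:
  val=0
  val=1
  val=2
  val=3
  val=4
  val=5
  val=6
  val=7
  val=8
  val=9
  val=10
  val=11
  val=12
  val=13
  r=[3, 8, 13]

Final answer: [3, 8, 13]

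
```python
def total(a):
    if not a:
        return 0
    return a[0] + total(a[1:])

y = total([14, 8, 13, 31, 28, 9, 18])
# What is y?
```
Call trace:
total(a=[14, 8, 13, 31, 28, 9, 18])
  total(a=[8, 13, 31, 28, 9, 18])
    total(a=[13, 31, 28, 9, 18])
      total(a=[31, 28, 9, 18])
        total(a=[28, 9, 18])
          total(a=[9, 18])
            total(a=[18])
              total(a=[])
              -> return 0
            -> return 18
          -> return 27
        -> return 55
      -> return 86
    -> return 99
  -> return 107
-> return 121

Final answer: 121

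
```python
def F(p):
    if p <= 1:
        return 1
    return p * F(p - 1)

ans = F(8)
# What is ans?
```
Call trace:
F(p=8)
  F(p=7)
    F(p=6)
      F(p=5)
        F(p=4)
          F(p=3)
            F(p=2)
              F(p=1)
              -> return 1
            -> return 2
          -> return 6
        -> return 24
      -> return 120
    -> return 720
  -> return 5040
-> return 40320

Final answer: 40320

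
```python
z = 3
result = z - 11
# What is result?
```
Trace:
  z=3
  z=3, result=-8

Final answer: -8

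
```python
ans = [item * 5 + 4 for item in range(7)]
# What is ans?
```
Trace:
  item=0
  item=1
  item=2
  item=3
  item=4
  item=5
  item=6
  ans=[4, 9, 14, 19, 24, 29, 34]

Final answer: [4, 9, 14, 19, 24, 29, 34]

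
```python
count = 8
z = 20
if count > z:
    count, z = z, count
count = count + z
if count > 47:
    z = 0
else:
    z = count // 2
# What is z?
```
Trace:
  count=8
  count=8, z=20
  count=8, z=20
  count=28, z=20
  count=28, z=14

Final answer: 14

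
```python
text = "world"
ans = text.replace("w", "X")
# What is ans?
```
Trace:
  text='world'
  text='world', ans='Xorld'

Final answer: 'Xorld'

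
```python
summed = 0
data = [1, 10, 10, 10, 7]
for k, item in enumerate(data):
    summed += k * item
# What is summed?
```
Trace:
  summed=0
  summed=0, k=0, item=1
  summed=10, k=1, item=10
  summed=30, k=2, item=10
  summed=60, k=3, item=10
  summed=88, k=4, item=7

Final answer: 88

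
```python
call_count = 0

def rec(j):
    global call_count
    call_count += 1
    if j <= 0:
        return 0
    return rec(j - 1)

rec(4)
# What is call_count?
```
Call trace:
rec(j=4)
  rec(j=3)
    rec(j=2)
      rec(j=1)
        rec(j=0)
        -> return 0
      -> return 0
    -> return 0
  -> return 0
-> return 0

call_count is incremented once per call. rec is entered once for each j = 4, 3, 2, 1, 0 (the j <= 0 call returns without recursing), i.e. 4 + 1 calls.
call_count = 5

Final answer: 5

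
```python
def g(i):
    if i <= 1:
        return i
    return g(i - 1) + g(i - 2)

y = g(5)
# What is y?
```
Call trace (a repeated sub-call is expanded the first time; later identical calls just restate its return value):
g(i=5)
  g(i=4)
    g(i=3)
      g(i=2)
        g(i=1)
        -> return 1
        g(i=0)
        -> return 0
      -> return 1
      g(i=1)
      -> return 1
    -> return 2
    g(i=2) -> return 1  (same call as traced above)
  -> return 3
  g(i=3) -> return 2  (same call as traced above)
-> return 5

Final answer: 5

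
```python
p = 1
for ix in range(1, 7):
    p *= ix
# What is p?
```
Trace:
  p=1
  p=1, ix=1
  p=2, ix=2
  p=6, ix=3
  p=24, ix=4
  p=120, ix=5
  p=720, ix=6

Final answer: 720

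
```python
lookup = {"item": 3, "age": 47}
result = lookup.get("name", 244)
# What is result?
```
Trace:
  lookup={'item': 3, 'age': 47}
  lookup={'item': 3, 'age': 47}, result=244

Final answer: 244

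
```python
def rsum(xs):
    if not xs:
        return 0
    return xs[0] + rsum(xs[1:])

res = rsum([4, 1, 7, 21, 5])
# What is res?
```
Call trace:
rsum(xs=[4, 1, 7, 21, 5])
  rsum(xs=[1, 7, 21, 5])
    rsum(xs=[7, 21, 5])
      rsum(xs=[21, 5])
        rsum(xs=[5])
          rsum(xs=[])
          -> return 0
        -> return 5
      -> return 26
    -> return 33
  -> return 34
-> return 38

Final answer: 38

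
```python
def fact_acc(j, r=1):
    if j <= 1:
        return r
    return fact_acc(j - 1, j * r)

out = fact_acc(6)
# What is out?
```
Call trace:
fact_acc(j=6, r=1)
  fact_acc(j=5, r=6)
    fact_acc(j=4, r=30)
      fact_acc(j=3, r=120)
        fact_acc(j=2, r=360)
          fact_acc(j=1, r=720)
          -> return 720
        -> return 720
      -> return 720
    -> return 720
  -> return 720
-> return 720

Final answer: 720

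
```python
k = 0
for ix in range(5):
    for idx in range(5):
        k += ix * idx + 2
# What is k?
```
Trace:
  k=0
  k=2, ix=0, idx=0
  k=4, ix=0, idx=1
  k=6, ix=0, idx=2
  k=8, ix=0, idx=3
  k=10, ix=0, idx=4
  k=12, ix=1, idx=0
  k=15, ix=1, idx=1
  k=19, ix=1, idx=2
  k=24, ix=1, idx=3
  k=30, ix=1, idx=4
  k=32, ix=2, idx=0
  k=36, ix=2, idx=1
  k=42, ix=2, idx=2
  k=50, ix=2, idx=3
  k=60, ix=2, idx=4
  k=62, ix=3, idx=0
  k=67, ix=3, idx=1
  k=75, ix=3, idx=2
  k=86, ix=3, idx=3
  k=100, ix=3, idx=4
  k=102, ix=4, idx=0
  k=108, ix=4, idx=1
  k=118, ix=4, idx=2
  k=132, ix=4, idx=3
  k=150, ix=4, idx=4

Final answer: 150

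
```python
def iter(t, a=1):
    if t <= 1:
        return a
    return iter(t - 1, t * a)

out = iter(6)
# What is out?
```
Call trace:
iter(t=6, a=1)
  iter(t=5, a=6)
    iter(t=4, a=30)
      iter(t=3, a=120)
        iter(t=2, a=360)
          iter(t=1, a=720)
          -> return 720
        -> return 720
      -> return 720
    -> return 720
  -> return 720
-> return 720

Final answer: 720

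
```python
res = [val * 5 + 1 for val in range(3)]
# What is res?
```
Trace:
  val=0
  val=1
  val=2
  res=[1, 6, 11]

Final answer: [1, 6, 11]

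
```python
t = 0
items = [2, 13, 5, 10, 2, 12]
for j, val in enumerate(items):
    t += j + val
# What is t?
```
Trace:
  t=0
  t=2, j=0, val=2
  t=16, j=1, val=13
  t=23, j=2, val=5
  t=36, j=3, val=10
  t=42, j=4, val=2
  t=59, j=5, val=12

Final answer: 59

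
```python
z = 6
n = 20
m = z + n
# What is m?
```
Trace:
  z=6
  z=6, n=20
  z=6, n=20, m=26

Final answer: 26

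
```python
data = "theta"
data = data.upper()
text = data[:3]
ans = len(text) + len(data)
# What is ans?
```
Trace:
  data='theta'
  data='THETA'
  data='THETA', text='THE'
  data='THETA', text='THE', ans=8

Final answer: 8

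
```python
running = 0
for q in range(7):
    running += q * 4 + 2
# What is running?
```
Trace:
  running=0
  running=2, q=0
  running=8, q=1
  running=18, q=2
  running=32, q=3
  running=50, q=4
  running=72, q=5
  running=98, q=6

Final answer: 98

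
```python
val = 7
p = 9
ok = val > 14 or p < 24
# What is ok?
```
Trace:
  val=7
  val=7, p=9
  val=7, p=9, ok=True

Final answer: True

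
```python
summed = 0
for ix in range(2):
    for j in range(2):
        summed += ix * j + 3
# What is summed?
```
Trace:
  summed=0
  summed=3, ix=0, j=0
  summed=6, ix=0, j=1
  summed=9, ix=1, j=0
  summed=13, ix=1, j=1

Final answer: 13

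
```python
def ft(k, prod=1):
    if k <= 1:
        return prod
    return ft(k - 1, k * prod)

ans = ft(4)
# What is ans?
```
Call trace:
ft(k=4, prod=1)
  ft(k=3, prod=4)
    ft(k=2, prod=12)
      ft(k=1, prod=24)
      -> return 24
    -> return 24
  -> return 24
-> return 24

Final answer: 24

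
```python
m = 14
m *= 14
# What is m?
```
Trace:
  m=14
  m=196

Final answer: 196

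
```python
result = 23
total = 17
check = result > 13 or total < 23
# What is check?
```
Trace:
  result=23
  result=23, total=17
  result=23, total=17, check=True

Final answer: True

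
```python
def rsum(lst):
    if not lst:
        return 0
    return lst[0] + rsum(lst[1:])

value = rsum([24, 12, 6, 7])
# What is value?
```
Call trace:
rsum(lst=[24, 12, 6, 7])
  rsum(lst=[12, 6, 7])
    rsum(lst=[6, 7])
      rsum(lst=[7])
        rsum(lst=[])
        -> return 0
      -> return 7
    -> return 13
  -> return 25
-> return 49

Final answer: 49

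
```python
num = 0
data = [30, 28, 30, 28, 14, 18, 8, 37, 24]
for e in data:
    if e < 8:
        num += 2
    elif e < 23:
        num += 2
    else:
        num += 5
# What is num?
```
Trace:
  num=0
  num=5, e=30
  num=10, e=28
  num=15, e=30
  num=20, e=28
  num=22, e=14
  num=24, e=18
  num=26, e=8
  num=31, e=37
  num=36, e=24

Final answer: 36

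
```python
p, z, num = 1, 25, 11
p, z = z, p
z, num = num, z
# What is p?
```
Trace:
  p=1, z=25, num=11
  p=25, z=1, num=11
  p=25, z=11, num=1

Final answer: 25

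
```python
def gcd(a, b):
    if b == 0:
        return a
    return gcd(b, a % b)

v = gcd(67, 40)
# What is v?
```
Call trace:
gcd(a=67, b=40)
  gcd(a=40, b=27)
    gcd(a=27, b=13)
      gcd(a=13, b=1)
        gcd(a=1, b=0)
        -> return 1
      -> return 1
    -> return 1
  -> return 1
-> return 1

Final answer: 1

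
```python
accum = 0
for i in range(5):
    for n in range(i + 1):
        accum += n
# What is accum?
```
Trace:
  accum=0
  accum=0, i=0, n=0
  accum=0, i=1, n=0
  accum=1, i=1, n=1
  accum=1, i=2, n=0
  accum=2, i=2, n=1
  accum=4, i=2, n=2
  accum=4, i=3, n=0
  accum=5, i=3, n=1
  accum=7, i=3, n=2
  accum=10, i=3, n=3
  accum=10, i=4, n=0
  accum=11, i=4, n=1
  accum=13, i=4, n=2
  accum=16, i=4, n=3
  accum=20, i=4, n=4

Final answer: 20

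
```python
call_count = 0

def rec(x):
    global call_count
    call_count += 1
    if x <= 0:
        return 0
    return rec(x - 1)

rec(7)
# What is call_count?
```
Call trace:
rec(x=7)
  rec(x=6)
    rec(x=5)
      rec(x=4)
        rec(x=3)
          rec(x=2)
            rec(x=1)
              rec(x=0)
              -> return 0
            -> return 0
          -> return 0
        -> return 0
      -> return 0
    -> return 0
  -> return 0
-> return 0

call_count is incremented once per call. rec is entered once for each x = 7, 6, 5, 4, 3, 2, 1, 0 (the x <= 0 call returns without recursing), i.e. 7 + 1 calls.
call_count = 8

Final answer: 8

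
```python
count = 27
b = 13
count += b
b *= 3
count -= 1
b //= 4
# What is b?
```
Trace:
  count=27
  count=27, b=13
  count=40, b=13
  count=40, b=39
  count=39, b=39
  count=39, b=9

Final answer: 9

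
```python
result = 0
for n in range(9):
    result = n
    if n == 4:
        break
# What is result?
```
Trace:
  result=0
  result=0, n=0
  result=1, n=1
  result=2, n=2
  result=3, n=3
  result=4, n=4

Final answer: 4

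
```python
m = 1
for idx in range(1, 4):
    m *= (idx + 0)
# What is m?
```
Trace:
  m=1
  m=1, idx=1
  m=2, idx=2
  m=6, idx=3

Final answer: 6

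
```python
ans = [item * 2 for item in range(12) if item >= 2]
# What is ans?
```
Trace:
  item=0
  item=1
  item=2
  item=3
  item=4
  item=5
  item=6
  item=7
  item=8
  item=9
  item=10
  item=11
  ans=[4, 6, 8, 10, 12, 14, 16, 18, 20, 22]

Final answer: [4, 6, 8, 10, 12, 14, 16, 18, 20, 22]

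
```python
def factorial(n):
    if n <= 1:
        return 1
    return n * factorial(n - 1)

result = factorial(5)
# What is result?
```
Call trace:
factorial(n=5)
  factorial(n=4)
    factorial(n=3)
      factorial(n=2)
        factorial(n=1)
        -> return 1
      -> return 2
    -> return 6
  -> return 24
-> return 120

Final answer: 120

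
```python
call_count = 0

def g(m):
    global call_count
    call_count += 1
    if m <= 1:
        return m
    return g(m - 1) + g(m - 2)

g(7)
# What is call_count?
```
Call trace (a repeated sub-call is expanded the first time; later identical calls just restate its return value):
g(m=7)
  g(m=6)
    g(m=5)
      g(m=4)
        g(m=3)
          g(m=2)
            g(m=1)
            -> return 1
            g(m=0)
            -> return 0
          -> return 1
          g(m=1)
          -> return 1
        -> return 2
        g(m=2) -> return 1  (same call as traced above)
      -> return 3
      g(m=3) -> return 2  (same call as traced above)
    -> return 5
    g(m=4) -> return 3  (same call as traced above)
  -> return 8
  g(m=5) -> return 5  (same call as traced above)
-> return 13

call_count is incremented once per call, so count the calls in each subtree. Let C(m) = number of calls made by g(m).
C(0) = C(1) = 1 (base case, no recursion); C(m) = 1 + C(m - 1) + C(m - 2) otherwise.
C(2) = 1 + C(1) + C(0) = 1 + 1 + 1 = 3
C(3) = 1 + C(2) + C(1) = 1 + 3 + 1 = 5
C(4) = 1 + C(3) + C(2) = 1 + 5 + 3 = 9
C(5) = 1 + C(4) + C(3) = 1 + 9 + 5 = 15
C(6) = 1 + C(5) + C(4) = 1 + 15 + 9 = 25
C(7) = 1 + C(6) + C(5) = 1 + 25 + 15 = 41
call_count = C(7) = 41

Final answer: 41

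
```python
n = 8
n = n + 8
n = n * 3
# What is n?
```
Trace:
  n=8
  n=16
  n=48

Final answer: 48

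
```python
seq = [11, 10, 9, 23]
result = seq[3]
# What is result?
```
Trace:
  seq=[11, 10, 9, 23]
  seq=[11, 10, 9, 23], result=23

Final answer: 23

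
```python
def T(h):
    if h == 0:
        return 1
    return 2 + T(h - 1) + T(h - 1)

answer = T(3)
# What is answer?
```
Call trace (a repeated sub-call is expanded the first time; later identical calls just restate its return value):
T(h=3)
  T(h=2)
    T(h=1)
      T(h=0)
      -> return 1
      T(h=0)
      -> return 1
    -> return 4
    T(h=1) -> return 4  (same call as traced above)
  -> return 10
  T(h=2) -> return 10  (same call as traced above)
-> return 22

Final answer: 22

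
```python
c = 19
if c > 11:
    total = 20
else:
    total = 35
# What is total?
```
Trace:
  c=19
  c=19, total=20

Final answer: 20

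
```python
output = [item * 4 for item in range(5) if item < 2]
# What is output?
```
Trace:
  item=0
  item=1
  item=2
  item=3
  item=4
  output=[0, 4]

Final answer: [0, 4]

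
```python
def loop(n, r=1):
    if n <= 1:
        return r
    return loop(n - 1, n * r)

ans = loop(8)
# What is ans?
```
Call trace:
loop(n=8, r=1)
  loop(n=7, r=8)
    loop(n=6, r=56)
      loop(n=5, r=336)
        loop(n=4, r=1680)
          loop(n=3, r=6720)
            loop(n=2, r=20160)
              loop(n=1, r=40320)
              -> return 40320
            -> return 40320
          -> return 40320
        -> return 40320
      -> return 40320
    -> return 40320
  -> return 40320
-> return 40320

Final answer: 40320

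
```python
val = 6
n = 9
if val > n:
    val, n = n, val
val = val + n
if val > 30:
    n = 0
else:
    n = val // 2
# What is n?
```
Trace:
  val=6
  val=6, n=9
  val=6, n=9
  val=15, n=9
  val=15, n=7

Final answer: 7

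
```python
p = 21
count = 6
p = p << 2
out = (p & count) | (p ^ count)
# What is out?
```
Trace:
  p=21
  p=21, count=6
  p=84, count=6
  p=84, count=6, out=86

Final answer: 86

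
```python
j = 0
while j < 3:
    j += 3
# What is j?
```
Trace:
  j=0
  j=3

Final answer: 3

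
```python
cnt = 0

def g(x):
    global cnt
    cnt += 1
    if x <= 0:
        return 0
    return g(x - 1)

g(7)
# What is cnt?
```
Call trace:
g(x=7)
  g(x=6)
    g(x=5)
      g(x=4)
        g(x=3)
          g(x=2)
            g(x=1)
              g(x=0)
              -> return 0
            -> return 0
          -> return 0
        -> return 0
      -> return 0
    -> return 0
  -> return 0
-> return 0

cnt is incremented once per call. g is entered once for each x = 7, 6, 5, 4, 3, 2, 1, 0 (the x <= 0 call returns without recursing), i.e. 7 + 1 calls.
cnt = 8

Final answer: 8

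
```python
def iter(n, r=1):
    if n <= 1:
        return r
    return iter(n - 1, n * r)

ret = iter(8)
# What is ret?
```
Call trace:
iter(n=8, r=1)
  iter(n=7, r=8)
    iter(n=6, r=56)
      iter(n=5, r=336)
        iter(n=4, r=1680)
          iter(n=3, r=6720)
            iter(n=2, r=20160)
              iter(n=1, r=40320)
              -> return 40320
            -> return 40320
          -> return 40320
        -> return 40320
      -> return 40320
    -> return 40320
  -> return 40320
-> return 40320

Final answer: 40320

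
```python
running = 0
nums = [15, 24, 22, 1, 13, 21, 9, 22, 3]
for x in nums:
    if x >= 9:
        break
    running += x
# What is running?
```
Trace:
  running=0
  running=0, x=15

Final answer: 0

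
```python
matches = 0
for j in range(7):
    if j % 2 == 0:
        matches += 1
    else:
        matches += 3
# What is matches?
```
Trace:
  matches=0
  matches=1, j=0
  matches=4, j=1
  matches=5, j=2
  matches=8, j=3
  matches=9, j=4
  matches=12, j=5
  matches=13, j=6

Final answer: 13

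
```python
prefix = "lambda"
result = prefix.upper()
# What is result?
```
Trace:
  prefix='lambda'
  prefix='lambda', result='LAMBDA'

Final answer: 'LAMBDA'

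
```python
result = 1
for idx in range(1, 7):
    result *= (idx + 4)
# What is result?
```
Trace:
  result=1
  result=5, idx=1
  result=30, idx=2
  result=210, idx=3
  result=1680, idx=4
  result=15120, idx=5
  result=151200, idx=6

Final answer: 151200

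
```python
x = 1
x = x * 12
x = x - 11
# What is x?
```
Trace:
  x=1
  x=12
  x=1

Final answer: 1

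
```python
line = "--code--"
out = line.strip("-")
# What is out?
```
Trace:
  line='--code--'
  line='--code--', out='code'

Final answer: 'code'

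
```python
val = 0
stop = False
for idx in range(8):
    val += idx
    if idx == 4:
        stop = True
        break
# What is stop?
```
Trace:
  val=0
  val=0, stop=False
  val=0, stop=False, idx=0
  val=1, stop=False, idx=1
  val=3, stop=False, idx=2
  val=6, stop=False, idx=3
  val=10, stop=True, idx=4

Final answer: True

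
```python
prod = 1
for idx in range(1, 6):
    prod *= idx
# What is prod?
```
Trace:
  prod=1
  prod=1, idx=1
  prod=2, idx=2
  prod=6, idx=3
  prod=24, idx=4
  prod=120, idx=5

Final answer: 120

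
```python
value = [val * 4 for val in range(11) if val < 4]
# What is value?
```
Trace:
  val=0
  val=1
  val=2
  val=3
  val=4
  val=5
  val=6
  val=7
  val=8
  val=9
  val=10
  value=[0, 4, 8, 12]

Final answer: [0, 4, 8, 12]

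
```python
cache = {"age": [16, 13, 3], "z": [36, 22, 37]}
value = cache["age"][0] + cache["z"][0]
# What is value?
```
Trace:
  cache={'age': [16, 13, 3], 'z': [36, 22, 37]}
  cache={'age': [16, 13, 3], 'z': [36, 22, 37]}, value=52

Final answer: 52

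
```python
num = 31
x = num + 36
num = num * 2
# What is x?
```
Trace:
  num=31
  num=31, x=67
  num=62, x=67

Final answer: 67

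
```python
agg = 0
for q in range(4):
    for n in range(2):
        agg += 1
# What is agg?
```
Trace:
  agg=0
  agg=1, q=0, n=0
  agg=2, q=0, n=1
  agg=3, q=1, n=0
  agg=4, q=1, n=1
  agg=5, q=2, n=0
  agg=6, q=2, n=1
  agg=7, q=3, n=0
  agg=8, q=3, n=1

Final answer: 8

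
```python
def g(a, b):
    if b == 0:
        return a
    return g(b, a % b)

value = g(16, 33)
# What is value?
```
Call trace:
g(a=16, b=33)
  g(a=33, b=16)
    g(a=16, b=1)
      g(a=1, b=0)
      -> return 1
    -> return 1
  -> return 1
-> return 1

Final answer: 1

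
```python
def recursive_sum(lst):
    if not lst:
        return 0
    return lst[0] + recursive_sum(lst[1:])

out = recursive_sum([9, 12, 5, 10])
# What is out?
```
Call trace:
recursive_sum(lst=[9, 12, 5, 10])
  recursive_sum(lst=[12, 5, 10])
    recursive_sum(lst=[5, 10])
      recursive_sum(lst=[10])
        recursive_sum(lst=[])
        -> return 0
      -> return 10
    -> return 15
  -> return 27
-> return 36

Final answer: 36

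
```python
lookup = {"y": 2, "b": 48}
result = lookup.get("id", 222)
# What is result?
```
Trace:
  lookup={'y': 2, 'b': 48}
  lookup={'y': 2, 'b': 48}, result=222

Final answer: 222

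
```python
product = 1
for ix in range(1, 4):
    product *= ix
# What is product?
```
Trace:
  product=1
  product=1, ix=1
  product=2, ix=2
  product=6, ix=3

Final answer: 6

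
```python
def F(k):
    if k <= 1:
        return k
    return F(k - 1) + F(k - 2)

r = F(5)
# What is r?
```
Call trace (a repeated sub-call is expanded the first time; later identical calls just restate its return value):
F(k=5)
  F(k=4)
    F(k=3)
      F(k=2)
        F(k=1)
        -> return 1
        F(k=0)
        -> return 0
      -> return 1
      F(k=1)
      -> return 1
    -> return 2
    F(k=2) -> return 1  (same call as traced above)
  -> return 3
  F(k=3) -> return 2  (same call as traced above)
-> return 5

Final answer: 5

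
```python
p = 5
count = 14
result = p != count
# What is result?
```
Trace:
  p=5
  p=5, count=14
  p=5, count=14, result=True

Final answer: True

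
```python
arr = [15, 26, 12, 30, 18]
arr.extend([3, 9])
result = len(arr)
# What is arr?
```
Trace:
  arr=[15, 26, 12, 30, 18]
  arr=[15, 26, 12, 30, 18, 3, 9]
  arr=[15, 26, 12, 30, 18, 3, 9], result=7

Final answer: [15, 26, 12, 30, 18, 3, 9]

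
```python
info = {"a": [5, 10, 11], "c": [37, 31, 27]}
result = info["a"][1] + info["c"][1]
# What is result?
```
Trace:
  info={'a': [5, 10, 11], 'c': [37, 31, 27]}
  info={'a': [5, 10, 11], 'c': [37, 31, 27]}, result=41

Final answer: 41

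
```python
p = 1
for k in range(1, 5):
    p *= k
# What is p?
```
Trace:
  p=1
  p=1, k=1
  p=2, k=2
  p=6, k=3
  p=24, k=4

Final answer: 24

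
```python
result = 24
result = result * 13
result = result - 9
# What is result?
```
Trace:
  result=24
  result=312
  result=303

Final answer: 303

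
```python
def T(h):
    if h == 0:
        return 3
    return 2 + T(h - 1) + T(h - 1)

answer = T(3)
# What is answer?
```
Call trace (a repeated sub-call is expanded the first time; later identical calls just restate its return value):
T(h=3)
  T(h=2)
    T(h=1)
      T(h=0)
      -> return 3
      T(h=0)
      -> return 3
    -> return 8
    T(h=1) -> return 8  (same call as traced above)
  -> return 18
  T(h=2) -> return 18  (same call as traced above)
-> return 38

Final answer: 38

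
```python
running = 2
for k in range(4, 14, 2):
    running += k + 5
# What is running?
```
Trace:
  running=2
  running=11, k=4
  running=22, k=6
  running=35, k=8
  running=50, k=10
  running=67, k=12

Final answer: 67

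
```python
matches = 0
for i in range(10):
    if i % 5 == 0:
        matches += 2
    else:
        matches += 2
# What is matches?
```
Trace:
  matches=0
  matches=2, i=0
  matches=4, i=1
  matches=6, i=2
  matches=8, i=3
  matches=10, i=4
  matches=12, i=5
  matches=14, i=6
  matches=16, i=7
  matches=18, i=8
  matches=20, i=9

Final answer: 20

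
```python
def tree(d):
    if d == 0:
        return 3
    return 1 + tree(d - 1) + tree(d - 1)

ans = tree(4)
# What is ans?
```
Call trace (a repeated sub-call is expanded the first time; later identical calls just restate its return value):
tree(d=4)
  tree(d=3)
    tree(d=2)
      tree(d=1)
        tree(d=0)
        -> return 3
        tree(d=0)
        -> return 3
      -> return 7
      tree(d=1) -> return 7  (same call as traced above)
    -> return 15
    tree(d=2) -> return 15  (same call as traced above)
  -> return 31
  tree(d=3) -> return 31  (same call as traced above)
-> return 63

Final answer: 63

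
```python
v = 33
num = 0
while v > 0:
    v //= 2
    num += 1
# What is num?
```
Trace:
  v=33
  v=33, num=0
  v=16, num=1
  v=8, num=2
  v=4, num=3
  v=2, num=4
  v=1, num=5
  v=0, num=6

Final answer: 6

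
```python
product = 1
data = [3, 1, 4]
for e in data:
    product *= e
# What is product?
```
Trace:
  product=1
  product=3, e=3
  product=3, e=1
  product=12, e=4

Final answer: 12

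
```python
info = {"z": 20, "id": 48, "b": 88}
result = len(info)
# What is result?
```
Trace:
  info={'z': 20, 'id': 48, 'b': 88}
  info={'z': 20, 'id': 48, 'b': 88}, result=3

Final answer: 3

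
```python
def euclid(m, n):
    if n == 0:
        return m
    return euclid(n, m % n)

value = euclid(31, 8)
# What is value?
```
Call trace:
euclid(m=31, n=8)
  euclid(m=8, n=7)
    euclid(m=7, n=1)
      euclid(m=1, n=0)
      -> return 1
    -> return 1
  -> return 1
-> return 1

Final answer: 1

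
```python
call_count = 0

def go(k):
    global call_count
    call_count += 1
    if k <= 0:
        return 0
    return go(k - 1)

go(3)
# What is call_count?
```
Call trace:
go(k=3)
  go(k=2)
    go(k=1)
      go(k=0)
      -> return 0
    -> return 0
  -> return 0
-> return 0

call_count is incremented once per call. go is entered once for each k = 3, 2, 1, 0 (the k <= 0 call returns without recursing), i.e. 3 + 1 calls.
call_count = 4

Final answer: 4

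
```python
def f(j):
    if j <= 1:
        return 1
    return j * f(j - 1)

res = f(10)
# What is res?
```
Call trace:
f(j=10)
  f(j=9)
    f(j=8)
      f(j=7)
        f(j=6)
          f(j=5)
            f(j=4)
              f(j=3)
                f(j=2)
                  f(j=1)
                  -> return 1
                -> return 2
              -> return 6
            -> return 24
          -> return 120
        -> return 720
      -> return 5040
    -> return 40320
  -> return 362880
-> return 3628800

Final answer: 3628800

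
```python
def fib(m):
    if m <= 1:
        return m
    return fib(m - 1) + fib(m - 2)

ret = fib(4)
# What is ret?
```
Call trace (a repeated sub-call is expanded the first time; later identical calls just restate its return value):
fib(m=4)
  fib(m=3)
    fib(m=2)
      fib(m=1)
      -> return 1
      fib(m=0)
      -> return 0
    -> return 1
    fib(m=1)
    -> return 1
  -> return 2
  fib(m=2) -> return 1  (same call as traced above)
-> return 3

Final answer: 3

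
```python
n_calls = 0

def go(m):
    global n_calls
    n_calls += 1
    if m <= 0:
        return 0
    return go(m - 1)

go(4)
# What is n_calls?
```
Call trace:
go(m=4)
  go(m=3)
    go(m=2)
      go(m=1)
        go(m=0)
        -> return 0
      -> return 0
    -> return 0
  -> return 0
-> return 0

n_calls is incremented once per call. go is entered once for each m = 4, 3, 2, 1, 0 (the m <= 0 call returns without recursing), i.e. 4 + 1 calls.
n_calls = 5

Final answer: 5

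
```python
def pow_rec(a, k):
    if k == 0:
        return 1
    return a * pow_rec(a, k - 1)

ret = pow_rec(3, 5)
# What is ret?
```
Call trace:
pow_rec(a=3, k=5)
  pow_rec(a=3, k=4)
    pow_rec(a=3, k=3)
      pow_rec(a=3, k=2)
        pow_rec(a=3, k=1)
          pow_rec(a=3, k=0)
          -> return 1
        -> return 3
      -> return 9
    -> return 27
  -> return 81
-> return 243

Final answer: 243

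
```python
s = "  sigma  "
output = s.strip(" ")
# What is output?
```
Trace:
  s='  sigma  '
  s='  sigma  ', output='sigma'

Final answer: 'sigma'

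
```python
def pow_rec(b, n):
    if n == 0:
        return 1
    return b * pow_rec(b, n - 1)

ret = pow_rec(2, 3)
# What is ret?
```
Call trace:
pow_rec(b=2, n=3)
  pow_rec(b=2, n=2)
    pow_rec(b=2, n=1)
      pow_rec(b=2, n=0)
      -> return 1
    -> return 2
  -> return 4
-> return 8

Final answer: 8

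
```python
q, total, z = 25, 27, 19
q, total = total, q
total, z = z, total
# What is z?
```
Trace:
  q=25, total=27, z=19
  q=27, total=25, z=19
  q=27, total=19, z=25

Final answer: 25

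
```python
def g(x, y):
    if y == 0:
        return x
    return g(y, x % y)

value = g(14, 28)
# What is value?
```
Call trace:
g(x=14, y=28)
  g(x=28, y=14)
    g(x=14, y=0)
    -> return 14
  -> return 14
-> return 14

Final answer: 14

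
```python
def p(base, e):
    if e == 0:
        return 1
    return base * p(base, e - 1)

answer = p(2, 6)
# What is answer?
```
Call trace:
p(base=2, e=6)
  p(base=2, e=5)
    p(base=2, e=4)
      p(base=2, e=3)
        p(base=2, e=2)
          p(base=2, e=1)
            p(base=2, e=0)
            -> return 1
          -> return 2
        -> return 4
      -> return 8
    -> return 16
  -> return 32
-> return 64

Final answer: 64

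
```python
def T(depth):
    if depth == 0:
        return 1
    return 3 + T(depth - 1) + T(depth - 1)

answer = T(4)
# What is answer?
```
Call trace (a repeated sub-call is expanded the first time; later identical calls just restate its return value):
T(depth=4)
  T(depth=3)
    T(depth=2)
      T(depth=1)
        T(depth=0)
        -> return 1
        T(depth=0)
        -> return 1
      -> return 5
      T(depth=1) -> return 5  (same call as traced above)
    -> return 13
    T(depth=2) -> return 13  (same call as traced above)
  -> return 29
  T(depth=3) -> return 29  (same call as traced above)
-> return 61

Final answer: 61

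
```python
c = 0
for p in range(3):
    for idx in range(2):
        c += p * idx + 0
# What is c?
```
Trace:
  c=0
  c=0, p=0, idx=0
  c=0, p=0, idx=1
  c=0, p=1, idx=0
  c=1, p=1, idx=1
  c=1, p=2, idx=0
  c=3, p=2, idx=1

Final answer: 3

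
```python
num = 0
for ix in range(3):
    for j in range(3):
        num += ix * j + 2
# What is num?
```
Trace:
  num=0
  num=2, ix=0, j=0
  num=4, ix=0, j=1
  num=6, ix=0, j=2
  num=8, ix=1, j=0
  num=11, ix=1, j=1
  num=15, ix=1, j=2
  num=17, ix=2, j=0
  num=21, ix=2, j=1
  num=27, ix=2, j=2

Final answer: 27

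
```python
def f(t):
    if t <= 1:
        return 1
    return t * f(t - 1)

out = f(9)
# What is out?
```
Call trace:
f(t=9)
  f(t=8)
    f(t=7)
      f(t=6)
        f(t=5)
          f(t=4)
            f(t=3)
              f(t=2)
                f(t=1)
                -> return 1
              -> return 2
            -> return 6
          -> return 24
        -> return 120
      -> return 720
    -> return 5040
  -> return 40320
-> return 362880

Final answer: 362880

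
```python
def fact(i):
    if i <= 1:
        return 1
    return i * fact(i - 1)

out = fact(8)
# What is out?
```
Call trace:
fact(i=8)
  fact(i=7)
    fact(i=6)
      fact(i=5)
        fact(i=4)
          fact(i=3)
            fact(i=2)
              fact(i=1)
              -> return 1
            -> return 2
          -> return 6
        -> return 24
      -> return 120
    -> return 720
  -> return 5040
-> return 40320

Final answer: 40320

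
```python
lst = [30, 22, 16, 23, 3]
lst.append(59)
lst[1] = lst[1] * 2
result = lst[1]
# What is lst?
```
Trace:
  lst=[30, 22, 16, 23, 3]
  lst=[30, 22, 16, 23, 3, 59]
  lst=[30, 44, 16, 23, 3, 59]
  lst=[30, 44, 16, 23, 3, 59], result=44

Final answer: [30, 44, 16, 23, 3, 59]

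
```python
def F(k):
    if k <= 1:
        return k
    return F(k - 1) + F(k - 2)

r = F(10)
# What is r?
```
Call trace (a repeated sub-call is expanded the first time; later identical calls just restate its return value):
F(k=10)
  F(k=9)
    F(k=8)
      F(k=7)
        F(k=6)
          F(k=5)
            F(k=4)
              F(k=3)
                F(k=2)
                  F(k=1)
                  -> return 1
                  F(k=0)
                  -> return 0
                -> return 1
                F(k=1)
                -> return 1
              -> return 2
              F(k=2) -> return 1  (same call as traced above)
            -> return 3
            F(k=3) -> return 2  (same call as traced above)
          -> return 5
          F(k=4) -> return 3  (same call as traced above)
        -> return 8
        F(k=5) -> return 5  (same call as traced above)
      -> return 13
      F(k=6) -> return 8  (same call as traced above)
    -> return 21
    F(k=7) -> return 13  (same call as traced above)
  -> return 34
  F(k=8) -> return 21  (same call as traced above)
-> return 55

Final answer: 55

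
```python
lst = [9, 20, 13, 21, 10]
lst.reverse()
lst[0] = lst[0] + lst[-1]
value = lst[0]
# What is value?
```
Trace:
  lst=[9, 20, 13, 21, 10]
  lst=[10, 21, 13, 20, 9]
  lst=[19, 21, 13, 20, 9]
  lst=[19, 21, 13, 20, 9], value=19

Final answer: 19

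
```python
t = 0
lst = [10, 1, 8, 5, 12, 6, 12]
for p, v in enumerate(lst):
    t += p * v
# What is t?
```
Trace:
  t=0
  t=0, p=0, v=10
  t=1, p=1, v=1
  t=17, p=2, v=8
  t=32, p=3, v=5
  t=80, p=4, v=12
  t=110, p=5, v=6
  t=182, p=6, v=12

Final answer: 182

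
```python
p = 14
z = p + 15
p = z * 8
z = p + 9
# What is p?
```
Trace:
  p=14
  p=14, z=29
  p=232, z=29
  p=232, z=241

Final answer: 232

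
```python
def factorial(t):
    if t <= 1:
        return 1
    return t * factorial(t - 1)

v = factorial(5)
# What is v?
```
Call trace:
factorial(t=5)
  factorial(t=4)
    factorial(t=3)
      factorial(t=2)
        factorial(t=1)
        -> return 1
      -> return 2
    -> return 6
  -> return 24
-> return 120

Final answer: 120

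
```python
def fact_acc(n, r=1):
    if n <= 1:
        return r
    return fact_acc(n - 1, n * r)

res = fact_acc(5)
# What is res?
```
Call trace:
fact_acc(n=5, r=1)
  fact_acc(n=4, r=5)
    fact_acc(n=3, r=20)
      fact_acc(n=2, r=60)
        fact_acc(n=1, r=120)
        -> return 120
      -> return 120
    -> return 120
  -> return 120
-> return 120

Final answer: 120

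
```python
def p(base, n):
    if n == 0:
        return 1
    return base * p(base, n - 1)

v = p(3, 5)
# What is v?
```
Call trace:
p(base=3, n=5)
  p(base=3, n=4)
    p(base=3, n=3)
      p(base=3, n=2)
        p(base=3, n=1)
          p(base=3, n=0)
          -> return 1
        -> return 3
      -> return 9
    -> return 27
  -> return 81
-> return 243

Final answer: 243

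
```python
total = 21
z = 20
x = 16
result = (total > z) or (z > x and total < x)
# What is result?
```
Trace:
  total=21
  total=21, z=20
  total=21, z=20, x=16
  total=21, z=20, x=16, result=True

Final answer: True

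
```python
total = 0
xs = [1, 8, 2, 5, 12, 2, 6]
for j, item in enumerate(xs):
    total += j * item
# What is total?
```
Trace:
  total=0
  total=0, j=0, item=1
  total=8, j=1, item=8
  total=12, j=2, item=2
  total=27, j=3, item=5
  total=75, j=4, item=12
  total=85, j=5, item=2
  total=121, j=6, item=6

Final answer: 121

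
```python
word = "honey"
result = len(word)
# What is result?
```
Trace:
  word='honey'
  word='honey', result=5

Final answer: 5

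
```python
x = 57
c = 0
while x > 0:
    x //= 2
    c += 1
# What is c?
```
Trace:
  x=57
  x=57, c=0
  x=28, c=1
  x=14, c=2
  x=7, c=3
  x=3, c=4
  x=1, c=5
  x=0, c=6

Final answer: 6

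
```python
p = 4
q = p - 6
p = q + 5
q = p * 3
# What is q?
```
Trace:
  p=4
  p=4, q=-2
  p=3, q=-2
  p=3, q=9

Final answer: 9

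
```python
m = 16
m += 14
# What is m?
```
Trace:
  m=16
  m=30

Final answer: 30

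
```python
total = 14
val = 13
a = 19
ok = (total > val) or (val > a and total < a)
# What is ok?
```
Trace:
  total=14
  total=14, val=13
  total=14, val=13, a=19
  total=14, val=13, a=19, ok=True

Final answer: True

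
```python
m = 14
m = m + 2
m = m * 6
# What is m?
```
Trace:
  m=14
  m=16
  m=96

Final answer: 96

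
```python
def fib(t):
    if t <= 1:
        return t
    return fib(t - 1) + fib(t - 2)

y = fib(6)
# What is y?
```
Call trace (a repeated sub-call is expanded the first time; later identical calls just restate its return value):
fib(t=6)
  fib(t=5)
    fib(t=4)
      fib(t=3)
        fib(t=2)
          fib(t=1)
          -> return 1
          fib(t=0)
          -> return 0
        -> return 1
        fib(t=1)
        -> return 1
      -> return 2
      fib(t=2) -> return 1  (same call as traced above)
    -> return 3
    fib(t=3) -> return 2  (same call as traced above)
  -> return 5
  fib(t=4) -> return 3  (same call as traced above)
-> return 8

Final answer: 8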